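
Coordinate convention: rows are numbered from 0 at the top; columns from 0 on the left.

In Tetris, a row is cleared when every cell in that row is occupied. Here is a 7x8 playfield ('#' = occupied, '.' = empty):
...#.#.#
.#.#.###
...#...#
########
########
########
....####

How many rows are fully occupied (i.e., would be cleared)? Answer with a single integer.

Check each row:
  row 0: 5 empty cells -> not full
  row 1: 3 empty cells -> not full
  row 2: 6 empty cells -> not full
  row 3: 0 empty cells -> FULL (clear)
  row 4: 0 empty cells -> FULL (clear)
  row 5: 0 empty cells -> FULL (clear)
  row 6: 4 empty cells -> not full
Total rows cleared: 3

Answer: 3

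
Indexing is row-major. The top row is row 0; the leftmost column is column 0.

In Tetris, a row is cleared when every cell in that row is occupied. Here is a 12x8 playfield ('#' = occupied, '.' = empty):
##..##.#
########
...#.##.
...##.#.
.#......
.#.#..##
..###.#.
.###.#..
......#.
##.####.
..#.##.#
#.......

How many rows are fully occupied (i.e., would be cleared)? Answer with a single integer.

Answer: 1

Derivation:
Check each row:
  row 0: 3 empty cells -> not full
  row 1: 0 empty cells -> FULL (clear)
  row 2: 5 empty cells -> not full
  row 3: 5 empty cells -> not full
  row 4: 7 empty cells -> not full
  row 5: 4 empty cells -> not full
  row 6: 4 empty cells -> not full
  row 7: 4 empty cells -> not full
  row 8: 7 empty cells -> not full
  row 9: 2 empty cells -> not full
  row 10: 4 empty cells -> not full
  row 11: 7 empty cells -> not full
Total rows cleared: 1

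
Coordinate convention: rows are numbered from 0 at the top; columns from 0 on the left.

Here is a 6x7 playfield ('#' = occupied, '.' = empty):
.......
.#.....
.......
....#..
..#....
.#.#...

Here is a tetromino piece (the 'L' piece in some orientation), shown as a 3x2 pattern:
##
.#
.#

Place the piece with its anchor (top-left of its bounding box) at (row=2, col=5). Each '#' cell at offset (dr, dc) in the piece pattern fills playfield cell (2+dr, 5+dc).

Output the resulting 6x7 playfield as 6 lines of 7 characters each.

Answer: .......
.#.....
.....##
....#.#
..#...#
.#.#...

Derivation:
Fill (2+0,5+0) = (2,5)
Fill (2+0,5+1) = (2,6)
Fill (2+1,5+1) = (3,6)
Fill (2+2,5+1) = (4,6)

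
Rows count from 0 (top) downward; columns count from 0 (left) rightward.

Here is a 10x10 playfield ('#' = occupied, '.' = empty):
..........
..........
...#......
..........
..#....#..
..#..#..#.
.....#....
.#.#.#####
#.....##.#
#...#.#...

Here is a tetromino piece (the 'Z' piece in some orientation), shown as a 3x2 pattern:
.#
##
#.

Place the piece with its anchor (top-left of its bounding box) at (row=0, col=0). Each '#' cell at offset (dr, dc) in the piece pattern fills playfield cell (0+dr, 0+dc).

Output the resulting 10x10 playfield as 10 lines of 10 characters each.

Fill (0+0,0+1) = (0,1)
Fill (0+1,0+0) = (1,0)
Fill (0+1,0+1) = (1,1)
Fill (0+2,0+0) = (2,0)

Answer: .#........
##........
#..#......
..........
..#....#..
..#..#..#.
.....#....
.#.#.#####
#.....##.#
#...#.#...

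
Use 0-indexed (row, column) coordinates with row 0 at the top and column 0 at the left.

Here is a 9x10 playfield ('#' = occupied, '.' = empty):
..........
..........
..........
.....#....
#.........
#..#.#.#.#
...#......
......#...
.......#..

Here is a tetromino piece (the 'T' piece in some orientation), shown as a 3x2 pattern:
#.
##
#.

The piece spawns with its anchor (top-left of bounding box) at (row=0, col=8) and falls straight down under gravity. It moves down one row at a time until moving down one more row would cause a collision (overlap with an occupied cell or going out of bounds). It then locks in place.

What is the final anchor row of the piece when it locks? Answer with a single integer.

Answer: 3

Derivation:
Spawn at (row=0, col=8). Try each row:
  row 0: fits
  row 1: fits
  row 2: fits
  row 3: fits
  row 4: blocked -> lock at row 3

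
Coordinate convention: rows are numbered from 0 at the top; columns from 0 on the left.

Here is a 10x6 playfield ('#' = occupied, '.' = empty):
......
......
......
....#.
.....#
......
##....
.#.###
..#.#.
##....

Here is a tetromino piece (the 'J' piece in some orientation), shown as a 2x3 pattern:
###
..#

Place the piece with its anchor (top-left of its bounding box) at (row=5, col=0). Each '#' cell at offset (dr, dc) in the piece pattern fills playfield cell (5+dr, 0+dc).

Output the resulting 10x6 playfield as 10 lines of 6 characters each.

Answer: ......
......
......
....#.
.....#
###...
###...
.#.###
..#.#.
##....

Derivation:
Fill (5+0,0+0) = (5,0)
Fill (5+0,0+1) = (5,1)
Fill (5+0,0+2) = (5,2)
Fill (5+1,0+2) = (6,2)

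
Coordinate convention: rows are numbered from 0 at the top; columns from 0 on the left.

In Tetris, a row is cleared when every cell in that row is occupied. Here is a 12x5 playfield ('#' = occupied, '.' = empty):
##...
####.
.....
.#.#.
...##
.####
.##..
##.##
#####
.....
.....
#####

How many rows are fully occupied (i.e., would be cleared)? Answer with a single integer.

Check each row:
  row 0: 3 empty cells -> not full
  row 1: 1 empty cell -> not full
  row 2: 5 empty cells -> not full
  row 3: 3 empty cells -> not full
  row 4: 3 empty cells -> not full
  row 5: 1 empty cell -> not full
  row 6: 3 empty cells -> not full
  row 7: 1 empty cell -> not full
  row 8: 0 empty cells -> FULL (clear)
  row 9: 5 empty cells -> not full
  row 10: 5 empty cells -> not full
  row 11: 0 empty cells -> FULL (clear)
Total rows cleared: 2

Answer: 2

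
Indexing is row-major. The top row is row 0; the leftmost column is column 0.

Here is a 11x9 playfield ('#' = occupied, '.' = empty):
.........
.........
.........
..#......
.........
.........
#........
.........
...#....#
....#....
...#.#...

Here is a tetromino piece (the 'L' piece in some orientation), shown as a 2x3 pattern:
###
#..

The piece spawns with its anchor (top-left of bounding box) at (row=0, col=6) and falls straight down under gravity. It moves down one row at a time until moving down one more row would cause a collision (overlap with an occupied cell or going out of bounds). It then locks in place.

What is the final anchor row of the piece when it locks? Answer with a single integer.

Spawn at (row=0, col=6). Try each row:
  row 0: fits
  row 1: fits
  row 2: fits
  row 3: fits
  row 4: fits
  row 5: fits
  row 6: fits
  row 7: fits
  row 8: blocked -> lock at row 7

Answer: 7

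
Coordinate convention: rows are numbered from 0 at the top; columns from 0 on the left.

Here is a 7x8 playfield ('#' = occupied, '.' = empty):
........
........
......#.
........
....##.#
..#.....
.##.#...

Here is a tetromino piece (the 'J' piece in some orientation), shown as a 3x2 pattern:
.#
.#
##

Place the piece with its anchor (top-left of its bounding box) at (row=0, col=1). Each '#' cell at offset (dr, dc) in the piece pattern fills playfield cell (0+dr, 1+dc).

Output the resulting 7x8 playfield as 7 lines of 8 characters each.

Answer: ..#.....
..#.....
.##...#.
........
....##.#
..#.....
.##.#...

Derivation:
Fill (0+0,1+1) = (0,2)
Fill (0+1,1+1) = (1,2)
Fill (0+2,1+0) = (2,1)
Fill (0+2,1+1) = (2,2)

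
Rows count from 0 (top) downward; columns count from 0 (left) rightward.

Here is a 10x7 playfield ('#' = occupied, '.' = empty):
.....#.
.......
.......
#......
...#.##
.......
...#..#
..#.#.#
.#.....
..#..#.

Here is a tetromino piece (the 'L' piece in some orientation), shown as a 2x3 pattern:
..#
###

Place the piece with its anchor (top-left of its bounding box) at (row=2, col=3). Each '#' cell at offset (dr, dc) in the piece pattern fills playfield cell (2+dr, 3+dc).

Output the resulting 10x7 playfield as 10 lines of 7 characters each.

Answer: .....#.
.......
.....#.
#..###.
...#.##
.......
...#..#
..#.#.#
.#.....
..#..#.

Derivation:
Fill (2+0,3+2) = (2,5)
Fill (2+1,3+0) = (3,3)
Fill (2+1,3+1) = (3,4)
Fill (2+1,3+2) = (3,5)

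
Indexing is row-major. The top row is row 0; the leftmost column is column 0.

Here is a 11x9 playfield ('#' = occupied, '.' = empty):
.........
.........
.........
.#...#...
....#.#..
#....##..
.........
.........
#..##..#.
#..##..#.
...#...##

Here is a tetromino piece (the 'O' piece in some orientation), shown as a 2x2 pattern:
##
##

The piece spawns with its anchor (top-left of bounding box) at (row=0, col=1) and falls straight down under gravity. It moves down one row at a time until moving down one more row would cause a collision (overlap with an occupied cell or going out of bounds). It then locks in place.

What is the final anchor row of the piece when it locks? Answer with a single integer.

Spawn at (row=0, col=1). Try each row:
  row 0: fits
  row 1: fits
  row 2: blocked -> lock at row 1

Answer: 1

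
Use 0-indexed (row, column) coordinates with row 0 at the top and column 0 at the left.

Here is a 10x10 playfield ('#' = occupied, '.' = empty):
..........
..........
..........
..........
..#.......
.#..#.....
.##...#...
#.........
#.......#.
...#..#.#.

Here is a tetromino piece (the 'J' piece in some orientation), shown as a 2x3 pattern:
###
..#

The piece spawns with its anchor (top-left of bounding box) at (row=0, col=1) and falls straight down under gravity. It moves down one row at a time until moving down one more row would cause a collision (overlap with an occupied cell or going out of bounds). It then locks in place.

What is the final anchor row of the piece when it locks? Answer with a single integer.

Spawn at (row=0, col=1). Try each row:
  row 0: fits
  row 1: fits
  row 2: fits
  row 3: fits
  row 4: blocked -> lock at row 3

Answer: 3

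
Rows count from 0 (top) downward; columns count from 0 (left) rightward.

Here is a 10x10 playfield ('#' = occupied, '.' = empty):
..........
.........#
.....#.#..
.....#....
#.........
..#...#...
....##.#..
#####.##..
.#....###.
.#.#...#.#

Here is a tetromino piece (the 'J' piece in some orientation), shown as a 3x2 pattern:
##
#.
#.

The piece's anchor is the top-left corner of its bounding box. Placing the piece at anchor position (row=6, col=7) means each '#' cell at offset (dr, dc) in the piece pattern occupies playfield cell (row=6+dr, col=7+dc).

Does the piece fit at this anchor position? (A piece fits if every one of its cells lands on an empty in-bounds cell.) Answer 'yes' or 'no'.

Answer: no

Derivation:
Check each piece cell at anchor (6, 7):
  offset (0,0) -> (6,7): occupied ('#') -> FAIL
  offset (0,1) -> (6,8): empty -> OK
  offset (1,0) -> (7,7): occupied ('#') -> FAIL
  offset (2,0) -> (8,7): occupied ('#') -> FAIL
All cells valid: no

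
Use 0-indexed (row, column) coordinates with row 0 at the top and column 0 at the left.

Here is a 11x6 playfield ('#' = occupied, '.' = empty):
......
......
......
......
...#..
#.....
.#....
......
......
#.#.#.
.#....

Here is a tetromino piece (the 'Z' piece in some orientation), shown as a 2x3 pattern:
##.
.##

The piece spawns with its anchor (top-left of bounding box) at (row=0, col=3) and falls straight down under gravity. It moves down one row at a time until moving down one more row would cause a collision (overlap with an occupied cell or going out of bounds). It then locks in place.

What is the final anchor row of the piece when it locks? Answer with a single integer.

Spawn at (row=0, col=3). Try each row:
  row 0: fits
  row 1: fits
  row 2: fits
  row 3: fits
  row 4: blocked -> lock at row 3

Answer: 3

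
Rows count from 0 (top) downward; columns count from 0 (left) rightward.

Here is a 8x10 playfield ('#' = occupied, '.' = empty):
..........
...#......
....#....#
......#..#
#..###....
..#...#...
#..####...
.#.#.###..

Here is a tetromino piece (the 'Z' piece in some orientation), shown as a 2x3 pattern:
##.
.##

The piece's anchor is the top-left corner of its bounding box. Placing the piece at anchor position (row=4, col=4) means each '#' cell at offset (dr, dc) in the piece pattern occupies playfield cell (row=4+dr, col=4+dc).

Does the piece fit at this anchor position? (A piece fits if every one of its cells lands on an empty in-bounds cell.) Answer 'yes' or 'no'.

Answer: no

Derivation:
Check each piece cell at anchor (4, 4):
  offset (0,0) -> (4,4): occupied ('#') -> FAIL
  offset (0,1) -> (4,5): occupied ('#') -> FAIL
  offset (1,1) -> (5,5): empty -> OK
  offset (1,2) -> (5,6): occupied ('#') -> FAIL
All cells valid: no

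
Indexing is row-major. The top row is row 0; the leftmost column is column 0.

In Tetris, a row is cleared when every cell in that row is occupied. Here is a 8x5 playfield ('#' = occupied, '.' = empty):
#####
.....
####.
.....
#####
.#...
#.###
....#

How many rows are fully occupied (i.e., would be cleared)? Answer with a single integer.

Answer: 2

Derivation:
Check each row:
  row 0: 0 empty cells -> FULL (clear)
  row 1: 5 empty cells -> not full
  row 2: 1 empty cell -> not full
  row 3: 5 empty cells -> not full
  row 4: 0 empty cells -> FULL (clear)
  row 5: 4 empty cells -> not full
  row 6: 1 empty cell -> not full
  row 7: 4 empty cells -> not full
Total rows cleared: 2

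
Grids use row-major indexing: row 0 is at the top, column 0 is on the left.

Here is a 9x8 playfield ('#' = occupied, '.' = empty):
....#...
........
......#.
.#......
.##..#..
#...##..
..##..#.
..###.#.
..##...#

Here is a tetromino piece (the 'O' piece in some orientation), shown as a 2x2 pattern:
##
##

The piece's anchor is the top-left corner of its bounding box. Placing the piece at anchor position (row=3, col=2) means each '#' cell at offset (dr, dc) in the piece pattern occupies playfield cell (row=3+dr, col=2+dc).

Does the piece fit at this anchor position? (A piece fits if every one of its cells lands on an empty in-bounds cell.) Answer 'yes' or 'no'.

Check each piece cell at anchor (3, 2):
  offset (0,0) -> (3,2): empty -> OK
  offset (0,1) -> (3,3): empty -> OK
  offset (1,0) -> (4,2): occupied ('#') -> FAIL
  offset (1,1) -> (4,3): empty -> OK
All cells valid: no

Answer: no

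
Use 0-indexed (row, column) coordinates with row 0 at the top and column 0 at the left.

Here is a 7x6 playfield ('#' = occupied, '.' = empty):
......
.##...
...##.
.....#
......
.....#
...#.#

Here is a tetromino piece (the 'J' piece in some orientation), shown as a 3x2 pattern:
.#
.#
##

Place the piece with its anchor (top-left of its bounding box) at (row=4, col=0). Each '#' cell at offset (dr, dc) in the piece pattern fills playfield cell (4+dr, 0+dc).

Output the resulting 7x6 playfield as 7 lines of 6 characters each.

Answer: ......
.##...
...##.
.....#
.#....
.#...#
##.#.#

Derivation:
Fill (4+0,0+1) = (4,1)
Fill (4+1,0+1) = (5,1)
Fill (4+2,0+0) = (6,0)
Fill (4+2,0+1) = (6,1)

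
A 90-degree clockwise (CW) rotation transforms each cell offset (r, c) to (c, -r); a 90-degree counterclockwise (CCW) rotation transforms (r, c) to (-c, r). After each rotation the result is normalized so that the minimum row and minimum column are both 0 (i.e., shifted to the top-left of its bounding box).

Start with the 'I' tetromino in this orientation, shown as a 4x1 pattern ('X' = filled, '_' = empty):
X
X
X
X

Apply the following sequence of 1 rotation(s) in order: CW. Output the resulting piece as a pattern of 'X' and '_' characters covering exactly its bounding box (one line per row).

Start:
X
X
X
X
After rotation 1 (CW):
XXXX

Answer: XXXX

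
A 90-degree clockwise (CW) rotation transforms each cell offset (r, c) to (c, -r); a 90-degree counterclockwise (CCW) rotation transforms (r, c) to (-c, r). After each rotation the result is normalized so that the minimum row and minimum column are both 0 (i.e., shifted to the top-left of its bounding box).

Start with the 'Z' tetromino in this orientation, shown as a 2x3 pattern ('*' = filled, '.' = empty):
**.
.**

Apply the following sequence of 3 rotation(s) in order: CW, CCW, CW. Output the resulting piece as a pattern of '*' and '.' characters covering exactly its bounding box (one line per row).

Answer: .*
**
*.

Derivation:
Start:
**.
.**
After rotation 1 (CW):
.*
**
*.
After rotation 2 (CCW):
**.
.**
After rotation 3 (CW):
.*
**
*.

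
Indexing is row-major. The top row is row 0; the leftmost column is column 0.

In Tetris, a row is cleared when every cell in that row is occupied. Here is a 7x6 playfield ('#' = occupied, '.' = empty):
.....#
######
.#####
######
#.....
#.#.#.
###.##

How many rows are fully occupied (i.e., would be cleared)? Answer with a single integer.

Check each row:
  row 0: 5 empty cells -> not full
  row 1: 0 empty cells -> FULL (clear)
  row 2: 1 empty cell -> not full
  row 3: 0 empty cells -> FULL (clear)
  row 4: 5 empty cells -> not full
  row 5: 3 empty cells -> not full
  row 6: 1 empty cell -> not full
Total rows cleared: 2

Answer: 2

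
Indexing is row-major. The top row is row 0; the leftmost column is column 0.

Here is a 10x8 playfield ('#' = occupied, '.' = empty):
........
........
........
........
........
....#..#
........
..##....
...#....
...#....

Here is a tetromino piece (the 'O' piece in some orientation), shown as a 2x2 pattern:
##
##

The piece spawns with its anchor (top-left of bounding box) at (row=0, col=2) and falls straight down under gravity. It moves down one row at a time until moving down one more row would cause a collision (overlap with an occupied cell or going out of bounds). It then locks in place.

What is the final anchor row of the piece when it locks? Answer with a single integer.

Answer: 5

Derivation:
Spawn at (row=0, col=2). Try each row:
  row 0: fits
  row 1: fits
  row 2: fits
  row 3: fits
  row 4: fits
  row 5: fits
  row 6: blocked -> lock at row 5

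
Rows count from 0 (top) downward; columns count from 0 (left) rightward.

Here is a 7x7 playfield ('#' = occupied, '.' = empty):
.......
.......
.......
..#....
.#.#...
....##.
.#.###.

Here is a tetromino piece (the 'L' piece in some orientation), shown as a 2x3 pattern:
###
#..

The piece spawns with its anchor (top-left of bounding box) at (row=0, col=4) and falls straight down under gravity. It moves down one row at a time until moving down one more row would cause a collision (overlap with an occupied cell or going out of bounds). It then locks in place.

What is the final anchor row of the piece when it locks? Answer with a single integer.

Answer: 3

Derivation:
Spawn at (row=0, col=4). Try each row:
  row 0: fits
  row 1: fits
  row 2: fits
  row 3: fits
  row 4: blocked -> lock at row 3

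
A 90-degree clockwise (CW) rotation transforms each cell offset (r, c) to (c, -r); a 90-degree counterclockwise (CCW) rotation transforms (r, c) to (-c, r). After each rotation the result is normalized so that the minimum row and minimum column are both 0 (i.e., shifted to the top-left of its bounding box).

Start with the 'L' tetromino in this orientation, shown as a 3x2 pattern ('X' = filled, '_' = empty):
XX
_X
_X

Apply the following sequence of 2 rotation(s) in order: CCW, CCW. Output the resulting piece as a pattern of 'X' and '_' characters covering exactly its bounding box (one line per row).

Start:
XX
_X
_X
After rotation 1 (CCW):
XXX
X__
After rotation 2 (CCW):
X_
X_
XX

Answer: X_
X_
XX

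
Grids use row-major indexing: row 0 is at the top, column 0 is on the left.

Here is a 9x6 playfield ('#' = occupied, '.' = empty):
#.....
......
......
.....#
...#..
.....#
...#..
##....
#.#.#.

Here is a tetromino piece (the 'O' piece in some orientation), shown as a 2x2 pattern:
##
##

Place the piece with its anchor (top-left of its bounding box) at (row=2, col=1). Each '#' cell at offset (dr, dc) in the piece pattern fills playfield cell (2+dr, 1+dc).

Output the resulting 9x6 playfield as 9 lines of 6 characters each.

Answer: #.....
......
.##...
.##..#
...#..
.....#
...#..
##....
#.#.#.

Derivation:
Fill (2+0,1+0) = (2,1)
Fill (2+0,1+1) = (2,2)
Fill (2+1,1+0) = (3,1)
Fill (2+1,1+1) = (3,2)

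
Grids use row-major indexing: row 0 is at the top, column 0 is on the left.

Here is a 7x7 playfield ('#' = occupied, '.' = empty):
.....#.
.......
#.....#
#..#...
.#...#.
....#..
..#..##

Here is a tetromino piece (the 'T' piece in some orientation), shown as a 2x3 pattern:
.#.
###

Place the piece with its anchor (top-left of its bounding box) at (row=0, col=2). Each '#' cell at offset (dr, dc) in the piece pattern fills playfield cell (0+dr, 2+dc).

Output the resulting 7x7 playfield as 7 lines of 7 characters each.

Answer: ...#.#.
..###..
#.....#
#..#...
.#...#.
....#..
..#..##

Derivation:
Fill (0+0,2+1) = (0,3)
Fill (0+1,2+0) = (1,2)
Fill (0+1,2+1) = (1,3)
Fill (0+1,2+2) = (1,4)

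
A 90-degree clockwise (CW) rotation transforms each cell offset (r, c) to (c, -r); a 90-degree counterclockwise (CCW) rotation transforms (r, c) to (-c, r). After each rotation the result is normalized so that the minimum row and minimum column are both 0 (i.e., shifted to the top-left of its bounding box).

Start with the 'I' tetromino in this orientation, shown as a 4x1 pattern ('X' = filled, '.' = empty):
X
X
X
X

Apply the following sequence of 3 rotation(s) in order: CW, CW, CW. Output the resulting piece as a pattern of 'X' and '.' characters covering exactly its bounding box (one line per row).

Start:
X
X
X
X
After rotation 1 (CW):
XXXX
After rotation 2 (CW):
X
X
X
X
After rotation 3 (CW):
XXXX

Answer: XXXX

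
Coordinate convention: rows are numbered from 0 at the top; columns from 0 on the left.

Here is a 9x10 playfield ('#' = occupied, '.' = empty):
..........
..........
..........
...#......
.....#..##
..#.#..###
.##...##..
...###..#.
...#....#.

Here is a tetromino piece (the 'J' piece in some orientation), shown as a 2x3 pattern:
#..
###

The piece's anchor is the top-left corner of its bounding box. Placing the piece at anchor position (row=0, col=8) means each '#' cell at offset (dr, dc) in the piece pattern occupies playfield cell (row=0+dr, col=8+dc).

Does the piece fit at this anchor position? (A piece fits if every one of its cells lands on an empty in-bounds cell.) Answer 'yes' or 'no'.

Answer: no

Derivation:
Check each piece cell at anchor (0, 8):
  offset (0,0) -> (0,8): empty -> OK
  offset (1,0) -> (1,8): empty -> OK
  offset (1,1) -> (1,9): empty -> OK
  offset (1,2) -> (1,10): out of bounds -> FAIL
All cells valid: no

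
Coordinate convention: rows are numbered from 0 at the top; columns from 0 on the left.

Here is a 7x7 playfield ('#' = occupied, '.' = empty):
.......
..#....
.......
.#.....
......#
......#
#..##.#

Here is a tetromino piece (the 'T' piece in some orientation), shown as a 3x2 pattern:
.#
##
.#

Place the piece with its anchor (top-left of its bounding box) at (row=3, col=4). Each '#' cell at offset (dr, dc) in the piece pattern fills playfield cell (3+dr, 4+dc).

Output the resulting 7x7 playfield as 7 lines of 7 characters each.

Fill (3+0,4+1) = (3,5)
Fill (3+1,4+0) = (4,4)
Fill (3+1,4+1) = (4,5)
Fill (3+2,4+1) = (5,5)

Answer: .......
..#....
.......
.#...#.
....###
.....##
#..##.#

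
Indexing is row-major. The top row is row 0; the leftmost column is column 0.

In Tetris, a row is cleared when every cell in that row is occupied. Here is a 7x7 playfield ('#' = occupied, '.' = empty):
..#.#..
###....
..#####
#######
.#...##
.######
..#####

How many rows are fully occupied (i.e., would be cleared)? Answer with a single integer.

Check each row:
  row 0: 5 empty cells -> not full
  row 1: 4 empty cells -> not full
  row 2: 2 empty cells -> not full
  row 3: 0 empty cells -> FULL (clear)
  row 4: 4 empty cells -> not full
  row 5: 1 empty cell -> not full
  row 6: 2 empty cells -> not full
Total rows cleared: 1

Answer: 1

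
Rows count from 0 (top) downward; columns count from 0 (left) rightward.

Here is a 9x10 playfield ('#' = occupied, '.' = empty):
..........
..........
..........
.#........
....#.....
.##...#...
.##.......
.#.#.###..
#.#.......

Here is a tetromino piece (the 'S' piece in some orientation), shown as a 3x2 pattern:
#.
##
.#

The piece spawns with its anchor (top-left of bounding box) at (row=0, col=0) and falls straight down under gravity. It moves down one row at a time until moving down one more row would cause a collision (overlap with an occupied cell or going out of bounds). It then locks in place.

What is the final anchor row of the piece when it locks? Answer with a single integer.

Spawn at (row=0, col=0). Try each row:
  row 0: fits
  row 1: blocked -> lock at row 0

Answer: 0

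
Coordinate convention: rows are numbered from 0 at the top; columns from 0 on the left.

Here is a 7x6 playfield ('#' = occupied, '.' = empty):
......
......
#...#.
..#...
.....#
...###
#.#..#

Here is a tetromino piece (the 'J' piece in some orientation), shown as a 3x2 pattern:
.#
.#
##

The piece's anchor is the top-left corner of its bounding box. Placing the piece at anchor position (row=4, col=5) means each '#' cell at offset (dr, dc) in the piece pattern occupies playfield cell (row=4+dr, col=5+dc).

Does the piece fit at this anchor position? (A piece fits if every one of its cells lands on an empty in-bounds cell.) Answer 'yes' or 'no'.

Check each piece cell at anchor (4, 5):
  offset (0,1) -> (4,6): out of bounds -> FAIL
  offset (1,1) -> (5,6): out of bounds -> FAIL
  offset (2,0) -> (6,5): occupied ('#') -> FAIL
  offset (2,1) -> (6,6): out of bounds -> FAIL
All cells valid: no

Answer: no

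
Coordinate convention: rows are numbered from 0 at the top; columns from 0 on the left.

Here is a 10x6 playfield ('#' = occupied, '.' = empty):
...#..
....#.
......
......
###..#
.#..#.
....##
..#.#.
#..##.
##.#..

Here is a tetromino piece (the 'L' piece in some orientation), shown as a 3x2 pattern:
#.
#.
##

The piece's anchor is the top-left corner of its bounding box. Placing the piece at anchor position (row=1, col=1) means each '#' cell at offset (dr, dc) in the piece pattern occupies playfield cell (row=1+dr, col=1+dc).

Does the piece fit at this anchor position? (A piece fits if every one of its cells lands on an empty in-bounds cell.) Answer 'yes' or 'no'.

Answer: yes

Derivation:
Check each piece cell at anchor (1, 1):
  offset (0,0) -> (1,1): empty -> OK
  offset (1,0) -> (2,1): empty -> OK
  offset (2,0) -> (3,1): empty -> OK
  offset (2,1) -> (3,2): empty -> OK
All cells valid: yes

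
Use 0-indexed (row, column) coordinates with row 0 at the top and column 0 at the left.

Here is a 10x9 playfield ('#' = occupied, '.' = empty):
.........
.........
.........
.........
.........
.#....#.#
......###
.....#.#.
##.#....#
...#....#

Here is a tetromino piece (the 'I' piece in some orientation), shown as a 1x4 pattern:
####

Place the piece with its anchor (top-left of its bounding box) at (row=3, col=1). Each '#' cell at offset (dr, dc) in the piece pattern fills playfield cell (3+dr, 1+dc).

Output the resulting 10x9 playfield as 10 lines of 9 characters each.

Fill (3+0,1+0) = (3,1)
Fill (3+0,1+1) = (3,2)
Fill (3+0,1+2) = (3,3)
Fill (3+0,1+3) = (3,4)

Answer: .........
.........
.........
.####....
.........
.#....#.#
......###
.....#.#.
##.#....#
...#....#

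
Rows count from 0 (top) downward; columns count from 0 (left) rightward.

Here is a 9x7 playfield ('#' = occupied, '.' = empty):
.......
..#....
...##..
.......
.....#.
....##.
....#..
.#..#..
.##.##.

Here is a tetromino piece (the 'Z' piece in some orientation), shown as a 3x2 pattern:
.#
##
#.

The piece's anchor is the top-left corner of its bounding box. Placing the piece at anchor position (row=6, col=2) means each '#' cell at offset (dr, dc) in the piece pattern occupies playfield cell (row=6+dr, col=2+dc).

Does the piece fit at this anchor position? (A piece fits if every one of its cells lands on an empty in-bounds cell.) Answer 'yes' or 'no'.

Check each piece cell at anchor (6, 2):
  offset (0,1) -> (6,3): empty -> OK
  offset (1,0) -> (7,2): empty -> OK
  offset (1,1) -> (7,3): empty -> OK
  offset (2,0) -> (8,2): occupied ('#') -> FAIL
All cells valid: no

Answer: no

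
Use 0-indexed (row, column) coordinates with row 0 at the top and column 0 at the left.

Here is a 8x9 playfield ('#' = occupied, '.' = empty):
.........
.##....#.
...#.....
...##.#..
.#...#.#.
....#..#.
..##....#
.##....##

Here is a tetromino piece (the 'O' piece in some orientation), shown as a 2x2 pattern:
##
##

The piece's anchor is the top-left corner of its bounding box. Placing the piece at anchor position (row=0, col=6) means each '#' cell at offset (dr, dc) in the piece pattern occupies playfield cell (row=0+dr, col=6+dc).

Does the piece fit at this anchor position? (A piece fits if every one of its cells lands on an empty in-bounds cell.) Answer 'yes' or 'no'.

Check each piece cell at anchor (0, 6):
  offset (0,0) -> (0,6): empty -> OK
  offset (0,1) -> (0,7): empty -> OK
  offset (1,0) -> (1,6): empty -> OK
  offset (1,1) -> (1,7): occupied ('#') -> FAIL
All cells valid: no

Answer: no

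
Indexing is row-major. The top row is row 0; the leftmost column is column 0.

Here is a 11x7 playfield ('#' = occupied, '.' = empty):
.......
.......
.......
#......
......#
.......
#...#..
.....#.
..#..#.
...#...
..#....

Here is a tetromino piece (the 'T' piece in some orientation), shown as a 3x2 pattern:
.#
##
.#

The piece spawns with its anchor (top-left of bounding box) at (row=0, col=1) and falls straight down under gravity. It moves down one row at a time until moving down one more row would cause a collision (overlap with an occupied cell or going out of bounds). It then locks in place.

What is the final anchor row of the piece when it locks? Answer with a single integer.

Answer: 5

Derivation:
Spawn at (row=0, col=1). Try each row:
  row 0: fits
  row 1: fits
  row 2: fits
  row 3: fits
  row 4: fits
  row 5: fits
  row 6: blocked -> lock at row 5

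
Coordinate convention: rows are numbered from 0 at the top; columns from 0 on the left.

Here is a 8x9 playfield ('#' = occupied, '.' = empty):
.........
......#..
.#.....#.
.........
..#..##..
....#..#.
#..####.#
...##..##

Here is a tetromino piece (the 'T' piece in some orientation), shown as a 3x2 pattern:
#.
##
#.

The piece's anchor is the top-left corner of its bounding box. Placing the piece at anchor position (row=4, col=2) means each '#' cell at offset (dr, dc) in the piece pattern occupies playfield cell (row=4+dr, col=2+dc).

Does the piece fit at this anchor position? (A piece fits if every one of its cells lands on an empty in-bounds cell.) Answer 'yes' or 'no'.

Check each piece cell at anchor (4, 2):
  offset (0,0) -> (4,2): occupied ('#') -> FAIL
  offset (1,0) -> (5,2): empty -> OK
  offset (1,1) -> (5,3): empty -> OK
  offset (2,0) -> (6,2): empty -> OK
All cells valid: no

Answer: no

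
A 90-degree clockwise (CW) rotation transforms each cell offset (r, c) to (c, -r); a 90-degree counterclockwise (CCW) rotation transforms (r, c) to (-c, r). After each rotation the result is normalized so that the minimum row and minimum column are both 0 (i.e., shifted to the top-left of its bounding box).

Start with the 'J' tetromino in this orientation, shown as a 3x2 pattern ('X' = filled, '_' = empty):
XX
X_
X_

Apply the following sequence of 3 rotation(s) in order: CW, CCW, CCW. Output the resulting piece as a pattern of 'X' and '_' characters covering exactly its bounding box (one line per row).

Answer: X__
XXX

Derivation:
Start:
XX
X_
X_
After rotation 1 (CW):
XXX
__X
After rotation 2 (CCW):
XX
X_
X_
After rotation 3 (CCW):
X__
XXX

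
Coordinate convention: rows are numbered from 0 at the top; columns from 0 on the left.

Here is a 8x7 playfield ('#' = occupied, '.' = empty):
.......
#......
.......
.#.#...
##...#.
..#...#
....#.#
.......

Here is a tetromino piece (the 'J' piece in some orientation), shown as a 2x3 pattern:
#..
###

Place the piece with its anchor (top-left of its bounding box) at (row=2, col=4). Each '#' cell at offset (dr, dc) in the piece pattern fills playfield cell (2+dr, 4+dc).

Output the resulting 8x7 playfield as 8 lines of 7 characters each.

Answer: .......
#......
....#..
.#.####
##...#.
..#...#
....#.#
.......

Derivation:
Fill (2+0,4+0) = (2,4)
Fill (2+1,4+0) = (3,4)
Fill (2+1,4+1) = (3,5)
Fill (2+1,4+2) = (3,6)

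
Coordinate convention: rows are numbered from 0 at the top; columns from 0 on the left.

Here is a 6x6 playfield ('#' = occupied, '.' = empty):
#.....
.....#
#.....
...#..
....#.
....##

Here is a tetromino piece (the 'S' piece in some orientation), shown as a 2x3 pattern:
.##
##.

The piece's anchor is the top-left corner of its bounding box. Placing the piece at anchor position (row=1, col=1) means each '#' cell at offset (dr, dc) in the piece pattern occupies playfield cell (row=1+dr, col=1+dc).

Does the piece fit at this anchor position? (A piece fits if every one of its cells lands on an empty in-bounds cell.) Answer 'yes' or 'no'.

Check each piece cell at anchor (1, 1):
  offset (0,1) -> (1,2): empty -> OK
  offset (0,2) -> (1,3): empty -> OK
  offset (1,0) -> (2,1): empty -> OK
  offset (1,1) -> (2,2): empty -> OK
All cells valid: yes

Answer: yes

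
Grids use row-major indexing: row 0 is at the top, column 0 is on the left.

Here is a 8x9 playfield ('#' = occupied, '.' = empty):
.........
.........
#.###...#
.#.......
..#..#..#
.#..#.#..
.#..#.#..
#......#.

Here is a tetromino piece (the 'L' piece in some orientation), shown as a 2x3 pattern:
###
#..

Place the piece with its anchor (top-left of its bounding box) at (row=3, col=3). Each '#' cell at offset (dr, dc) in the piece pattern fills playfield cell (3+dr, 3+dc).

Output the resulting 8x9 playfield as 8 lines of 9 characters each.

Answer: .........
.........
#.###...#
.#.###...
..##.#..#
.#..#.#..
.#..#.#..
#......#.

Derivation:
Fill (3+0,3+0) = (3,3)
Fill (3+0,3+1) = (3,4)
Fill (3+0,3+2) = (3,5)
Fill (3+1,3+0) = (4,3)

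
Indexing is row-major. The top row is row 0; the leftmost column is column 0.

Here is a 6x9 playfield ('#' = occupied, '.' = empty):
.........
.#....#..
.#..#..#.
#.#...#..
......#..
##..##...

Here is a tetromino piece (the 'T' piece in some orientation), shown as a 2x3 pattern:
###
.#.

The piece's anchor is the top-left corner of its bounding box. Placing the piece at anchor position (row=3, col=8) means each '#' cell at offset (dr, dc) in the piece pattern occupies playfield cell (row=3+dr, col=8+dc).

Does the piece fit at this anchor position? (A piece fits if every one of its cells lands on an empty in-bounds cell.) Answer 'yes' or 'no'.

Check each piece cell at anchor (3, 8):
  offset (0,0) -> (3,8): empty -> OK
  offset (0,1) -> (3,9): out of bounds -> FAIL
  offset (0,2) -> (3,10): out of bounds -> FAIL
  offset (1,1) -> (4,9): out of bounds -> FAIL
All cells valid: no

Answer: no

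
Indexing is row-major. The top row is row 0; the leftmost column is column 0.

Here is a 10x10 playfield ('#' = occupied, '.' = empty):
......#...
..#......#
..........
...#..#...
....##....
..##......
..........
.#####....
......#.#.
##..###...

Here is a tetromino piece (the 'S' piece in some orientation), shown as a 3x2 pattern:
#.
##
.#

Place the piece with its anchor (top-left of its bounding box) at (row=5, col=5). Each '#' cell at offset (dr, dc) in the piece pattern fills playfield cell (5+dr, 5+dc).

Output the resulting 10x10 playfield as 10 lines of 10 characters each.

Fill (5+0,5+0) = (5,5)
Fill (5+1,5+0) = (6,5)
Fill (5+1,5+1) = (6,6)
Fill (5+2,5+1) = (7,6)

Answer: ......#...
..#......#
..........
...#..#...
....##....
..##.#....
.....##...
.######...
......#.#.
##..###...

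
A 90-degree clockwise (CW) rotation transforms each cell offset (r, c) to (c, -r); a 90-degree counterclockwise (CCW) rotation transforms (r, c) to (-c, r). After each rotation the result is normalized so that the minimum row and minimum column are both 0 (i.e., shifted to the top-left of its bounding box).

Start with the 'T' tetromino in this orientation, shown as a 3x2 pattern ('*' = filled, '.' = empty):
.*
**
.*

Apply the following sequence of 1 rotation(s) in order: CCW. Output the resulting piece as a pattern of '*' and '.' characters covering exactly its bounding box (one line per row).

Answer: ***
.*.

Derivation:
Start:
.*
**
.*
After rotation 1 (CCW):
***
.*.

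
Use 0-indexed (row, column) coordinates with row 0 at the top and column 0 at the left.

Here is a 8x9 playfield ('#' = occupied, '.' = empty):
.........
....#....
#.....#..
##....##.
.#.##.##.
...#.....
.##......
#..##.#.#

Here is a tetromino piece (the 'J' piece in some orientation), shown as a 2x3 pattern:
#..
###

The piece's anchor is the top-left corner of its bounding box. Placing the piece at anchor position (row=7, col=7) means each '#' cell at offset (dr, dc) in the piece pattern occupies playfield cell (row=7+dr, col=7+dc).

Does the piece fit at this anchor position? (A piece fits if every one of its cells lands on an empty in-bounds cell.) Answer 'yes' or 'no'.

Answer: no

Derivation:
Check each piece cell at anchor (7, 7):
  offset (0,0) -> (7,7): empty -> OK
  offset (1,0) -> (8,7): out of bounds -> FAIL
  offset (1,1) -> (8,8): out of bounds -> FAIL
  offset (1,2) -> (8,9): out of bounds -> FAIL
All cells valid: no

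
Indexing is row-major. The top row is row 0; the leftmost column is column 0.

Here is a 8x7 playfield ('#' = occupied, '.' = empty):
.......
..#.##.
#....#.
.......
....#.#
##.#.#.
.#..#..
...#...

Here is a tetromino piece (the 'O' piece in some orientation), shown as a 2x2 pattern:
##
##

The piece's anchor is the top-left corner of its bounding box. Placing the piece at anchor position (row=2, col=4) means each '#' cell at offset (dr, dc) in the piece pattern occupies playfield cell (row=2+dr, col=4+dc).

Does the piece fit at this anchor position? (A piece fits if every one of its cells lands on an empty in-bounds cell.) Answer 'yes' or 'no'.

Check each piece cell at anchor (2, 4):
  offset (0,0) -> (2,4): empty -> OK
  offset (0,1) -> (2,5): occupied ('#') -> FAIL
  offset (1,0) -> (3,4): empty -> OK
  offset (1,1) -> (3,5): empty -> OK
All cells valid: no

Answer: no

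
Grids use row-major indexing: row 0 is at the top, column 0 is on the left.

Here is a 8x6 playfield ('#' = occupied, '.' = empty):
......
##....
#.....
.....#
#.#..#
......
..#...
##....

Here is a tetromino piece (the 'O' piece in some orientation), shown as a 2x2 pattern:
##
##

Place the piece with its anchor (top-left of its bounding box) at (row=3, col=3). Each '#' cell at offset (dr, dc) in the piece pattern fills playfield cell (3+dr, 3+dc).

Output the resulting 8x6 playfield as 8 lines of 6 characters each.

Answer: ......
##....
#.....
...###
#.####
......
..#...
##....

Derivation:
Fill (3+0,3+0) = (3,3)
Fill (3+0,3+1) = (3,4)
Fill (3+1,3+0) = (4,3)
Fill (3+1,3+1) = (4,4)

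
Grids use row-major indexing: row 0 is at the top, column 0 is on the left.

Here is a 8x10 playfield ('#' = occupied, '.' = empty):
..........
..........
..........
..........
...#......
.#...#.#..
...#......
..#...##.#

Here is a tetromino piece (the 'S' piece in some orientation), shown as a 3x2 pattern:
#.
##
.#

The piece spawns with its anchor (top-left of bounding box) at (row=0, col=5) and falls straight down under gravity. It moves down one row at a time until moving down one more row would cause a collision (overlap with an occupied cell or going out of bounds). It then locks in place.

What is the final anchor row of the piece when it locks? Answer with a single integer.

Answer: 3

Derivation:
Spawn at (row=0, col=5). Try each row:
  row 0: fits
  row 1: fits
  row 2: fits
  row 3: fits
  row 4: blocked -> lock at row 3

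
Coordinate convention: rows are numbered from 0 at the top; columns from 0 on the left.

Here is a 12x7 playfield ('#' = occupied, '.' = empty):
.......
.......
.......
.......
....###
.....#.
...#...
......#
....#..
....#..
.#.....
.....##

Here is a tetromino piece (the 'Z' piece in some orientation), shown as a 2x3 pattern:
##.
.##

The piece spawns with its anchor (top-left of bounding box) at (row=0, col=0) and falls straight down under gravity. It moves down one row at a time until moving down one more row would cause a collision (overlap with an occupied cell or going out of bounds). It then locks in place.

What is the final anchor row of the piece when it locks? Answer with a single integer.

Spawn at (row=0, col=0). Try each row:
  row 0: fits
  row 1: fits
  row 2: fits
  row 3: fits
  row 4: fits
  row 5: fits
  row 6: fits
  row 7: fits
  row 8: fits
  row 9: blocked -> lock at row 8

Answer: 8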